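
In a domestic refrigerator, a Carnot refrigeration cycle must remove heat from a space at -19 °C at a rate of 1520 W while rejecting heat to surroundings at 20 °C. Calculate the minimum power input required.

T_H = 20 °C → 20 + 273.15 = 293.15 K.
T_C = -19 °C → -19 + 273.15 = 254.15 K.
Carnot COP: COP_R = T_C/(T_H − T_C) = 254.15/39.00 = 6.5167.
W = Q_C/COP_R = 1520/6.5167 = 233 W.

Ẇ_in ≈ 233 W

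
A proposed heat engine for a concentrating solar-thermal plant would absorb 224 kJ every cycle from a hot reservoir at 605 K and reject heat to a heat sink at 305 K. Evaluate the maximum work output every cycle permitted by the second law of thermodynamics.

By the Carnot theorem, η_max = 1 − T_C/T_H = 1 − 305.00/605.00 = 0.4959.
W_max = η_max · Q_H = 0.4959 × 224 = 111 kJ.

W_max ≈ 111 kJ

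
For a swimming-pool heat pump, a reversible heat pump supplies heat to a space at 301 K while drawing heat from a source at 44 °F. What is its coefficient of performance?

COP_HP ≈ 14.21

T_C = 44 °F → (44 − 32) × 5/9 = 6.67 °C = 279.82 K.
The Carnot heat-pump COP is COP_HP = T_H/(T_H − T_C) = 301.00/(301.00 − 279.82) = 14.21.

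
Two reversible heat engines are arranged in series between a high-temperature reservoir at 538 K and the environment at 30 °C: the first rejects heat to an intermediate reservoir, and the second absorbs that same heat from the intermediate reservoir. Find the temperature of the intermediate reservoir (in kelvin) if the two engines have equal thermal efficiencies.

T_m ≈ 404 K

T_C = 30 °C → 30 + 273.15 = 303.15 K.
Equal efficiencies require 1 − T_m/T_H = 1 − T_C/T_m, i.e. T_m/T_H = T_C/T_m, so T_m = √(T_H·T_C) = √(538.00 × 303.15) = 404 K.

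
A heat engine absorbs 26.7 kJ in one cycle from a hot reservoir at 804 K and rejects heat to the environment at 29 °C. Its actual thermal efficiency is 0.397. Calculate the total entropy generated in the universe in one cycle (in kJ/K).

T_C = 29 °C → 29 + 273.15 = 302.15 K.
W = η·Q_H = 0.397 × 26.7 = 10.60 kJ, so Q_C = Q_H − W = 16.10 kJ.
Reservoir entropy changes: ΔS_H = −Q_H/T_H = −26.7/804.00 = -0.03321 kJ/K and ΔS_C = +Q_C/T_C = 16.10/302.15 = 0.05329 kJ/K.
ΔS_univ = −Q_H/T_H + Q_C/T_C = 0.0201 kJ/K (> 0, since η = 0.397 < η_Carnot = 0.624).

ΔS_univ ≈ 0.0201 kJ/K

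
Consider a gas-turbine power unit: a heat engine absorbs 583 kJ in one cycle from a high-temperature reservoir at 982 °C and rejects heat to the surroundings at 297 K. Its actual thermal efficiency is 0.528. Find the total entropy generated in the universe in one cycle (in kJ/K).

T_H = 982 °C → 982 + 273.15 = 1255.15 K.
W = η·Q_H = 0.528 × 583 = 307.8 kJ, so Q_C = Q_H − W = 275.2 kJ.
Reservoir entropy changes: ΔS_H = −Q_H/T_H = −583/1255.15 = -0.4645 kJ/K and ΔS_C = +Q_C/T_C = 275.2/297.00 = 0.9265 kJ/K.
ΔS_univ = −Q_H/T_H + Q_C/T_C = 0.462 kJ/K (> 0, since η = 0.528 < η_Carnot = 0.763).

ΔS_univ ≈ 0.462 kJ/K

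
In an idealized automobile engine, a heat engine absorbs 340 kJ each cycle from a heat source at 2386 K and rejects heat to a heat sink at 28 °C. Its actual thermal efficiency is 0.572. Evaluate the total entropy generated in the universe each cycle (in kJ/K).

T_C = 28 °C → 28 + 273.15 = 301.15 K.
W = η·Q_H = 0.572 × 340 = 194.5 kJ, so Q_C = Q_H − W = 145.5 kJ.
Reservoir entropy changes: ΔS_H = −Q_H/T_H = −340/2386.00 = -0.1425 kJ/K and ΔS_C = +Q_C/T_C = 145.5/301.15 = 0.4832 kJ/K.
ΔS_univ = −Q_H/T_H + Q_C/T_C = 0.3407 kJ/K (> 0, since η = 0.572 < η_Carnot = 0.874).

ΔS_univ ≈ 0.3407 kJ/K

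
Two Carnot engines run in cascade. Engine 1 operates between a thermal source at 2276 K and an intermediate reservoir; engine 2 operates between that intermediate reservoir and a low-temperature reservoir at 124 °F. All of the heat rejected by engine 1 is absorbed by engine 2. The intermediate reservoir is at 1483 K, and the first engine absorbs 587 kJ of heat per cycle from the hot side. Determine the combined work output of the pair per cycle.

W_total ≈ 503 kJ

T_C = 124 °F → (124 − 32) × 5/9 = 51.11 °C = 324.26 K.
Two reversible stages in series are equivalent to a single Carnot engine between T_H and T_C, so η_total = 1 − T_C/T_H = 1 − 324.26/2276.00 = 0.8575.
W_total = η_total · Q_H = 0.8575 × 587 = 503 kJ.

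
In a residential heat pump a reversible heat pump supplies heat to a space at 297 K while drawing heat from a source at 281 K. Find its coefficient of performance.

Reversible heating COP: COP_HP = T_H/(T_H − T_C) = 297.00/(297.00 − 281.00) = 18.6.

COP_HP ≈ 18.6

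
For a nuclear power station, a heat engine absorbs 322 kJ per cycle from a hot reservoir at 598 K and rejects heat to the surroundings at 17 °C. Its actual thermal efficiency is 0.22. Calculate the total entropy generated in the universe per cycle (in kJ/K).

ΔS_univ ≈ 0.3272 kJ/K

T_C = 17 °C → 17 + 273.15 = 290.15 K.
W = η·Q_H = 0.22 × 322 = 70.84 kJ, so Q_C = Q_H − W = 251.2 kJ.
Reservoir entropy changes: ΔS_H = −Q_H/T_H = −322/598.00 = -0.5385 kJ/K and ΔS_C = +Q_C/T_C = 251.2/290.15 = 0.8656 kJ/K.
ΔS_univ = −Q_H/T_H + Q_C/T_C = 0.3272 kJ/K (> 0, since η = 0.22 < η_Carnot = 0.515).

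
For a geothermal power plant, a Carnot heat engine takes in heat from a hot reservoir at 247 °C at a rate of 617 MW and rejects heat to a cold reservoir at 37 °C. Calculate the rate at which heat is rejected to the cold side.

T_H = 247 °C → 247 + 273.15 = 520.15 K.
T_C = 37 °C → 37 + 273.15 = 310.15 K.
η_rev = 1 − T_C/T_H = 1 − 310.15/520.15 = 0.4037.
For a reversible cycle Q_C/Q_H = T_C/T_H, so Q_C = 617 × 310.15/520.15 = 368 MW.

Q̇_C ≈ 368 MW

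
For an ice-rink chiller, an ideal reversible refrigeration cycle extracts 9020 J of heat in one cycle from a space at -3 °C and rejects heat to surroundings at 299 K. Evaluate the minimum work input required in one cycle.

W_in ≈ 963 J

T_C = -3 °C → -3 + 273.15 = 270.15 K.
COP_R = T_C/(T_H − T_C) = 270.15/28.85 = 9.3640.
W = Q_C/COP_R = 9020/9.3640 = 963 J.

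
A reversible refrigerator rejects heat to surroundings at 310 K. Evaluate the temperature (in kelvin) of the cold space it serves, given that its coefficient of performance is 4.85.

T_C ≈ 257 K

COP_R = T_C/(T_H − T_C) ⇒ T_C = T_H·COP_R/(1 + COP_R) = 310.00 × 4.85/(1 + 4.85) = 257 K.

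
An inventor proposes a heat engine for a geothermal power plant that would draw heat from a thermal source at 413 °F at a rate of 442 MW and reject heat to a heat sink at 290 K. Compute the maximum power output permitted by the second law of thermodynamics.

T_H = 413 °F → (413 − 32) × 5/9 = 211.67 °C = 484.82 K.
No engine can exceed the Carnot limit: η_max = 1 − T_C/T_H = 1 − 290.00/484.82 = 0.4018.
W_max = η_max · Q_H = 0.4018 × 442 = 178 MW.

Ẇ_max ≈ 178 MW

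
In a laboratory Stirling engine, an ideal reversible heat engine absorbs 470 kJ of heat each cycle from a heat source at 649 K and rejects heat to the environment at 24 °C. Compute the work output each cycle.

W ≈ 255 kJ

T_C = 24 °C → 24 + 273.15 = 297.15 K.
η_rev = 1 − T_C/T_H = 1 − 297.15/649.00 = 0.5421.
W = η·Q_H = 0.5421 × 470 = 255 kJ.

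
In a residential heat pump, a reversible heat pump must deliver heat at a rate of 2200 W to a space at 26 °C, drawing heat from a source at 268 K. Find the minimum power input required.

Ẇ_in ≈ 229 W

T_H = 26 °C → 26 + 273.15 = 299.15 K.
The Carnot heat-pump COP is COP_HP = T_H/(T_H − T_C) = 299.15/31.15 = 9.6035.
W = Q_H/COP_HP = 2200/9.6035 = 229 W.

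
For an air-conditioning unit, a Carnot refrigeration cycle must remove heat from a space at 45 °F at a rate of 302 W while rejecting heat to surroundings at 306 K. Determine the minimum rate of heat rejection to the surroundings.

T_C = 45 °F → (45 − 32) × 5/9 = 7.22 °C = 280.37 K.
For a reversible cycle Q_H/Q_C = T_H/T_C, so Q_H = Q_C·T_H/T_C = 302 × 306.00/280.37 = 330 W.

Q̇_H ≈ 330 W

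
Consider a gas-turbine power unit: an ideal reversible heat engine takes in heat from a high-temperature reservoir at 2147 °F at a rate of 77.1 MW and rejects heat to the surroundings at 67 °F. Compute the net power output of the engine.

T_H = 2147 °F → (2147 − 32) × 5/9 = 1175.00 °C = 1448.15 K.
T_C = 67 °F → (67 − 32) × 5/9 = 19.44 °C = 292.59 K.
Carnot efficiency: η = 1 − T_C/T_H = 1 − 292.59/1448.15 = 0.7980.
W = η·Q_H = 0.7980 × 77.1 = 61.5 MW.

Ẇ ≈ 61.5 MW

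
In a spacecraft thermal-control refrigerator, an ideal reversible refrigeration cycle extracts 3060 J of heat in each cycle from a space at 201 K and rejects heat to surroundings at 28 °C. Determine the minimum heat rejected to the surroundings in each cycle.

Q_H ≈ 4580 J

T_H = 28 °C → 28 + 273.15 = 301.15 K.
For a reversible cycle Q_H/Q_C = T_H/T_C, so Q_H = Q_C·T_H/T_C = 3060 × 301.15/201.00 = 4580 J.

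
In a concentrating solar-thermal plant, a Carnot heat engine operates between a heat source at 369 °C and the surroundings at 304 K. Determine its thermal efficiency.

T_H = 369 °C → 369 + 273.15 = 642.15 K.
For a reversible engine, η = 1 − T_C/T_H = 1 − 304.00/642.15 = 0.5266.

η ≈ 0.5266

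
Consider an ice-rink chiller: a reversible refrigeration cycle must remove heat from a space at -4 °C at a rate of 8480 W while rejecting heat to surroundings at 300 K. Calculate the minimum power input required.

Ẇ_in ≈ 972 W

T_C = -4 °C → -4 + 273.15 = 269.15 K.
Carnot COP: COP_R = T_C/(T_H − T_C) = 269.15/30.85 = 8.7245.
W = Q_C/COP_R = 8480/8.7245 = 972 W.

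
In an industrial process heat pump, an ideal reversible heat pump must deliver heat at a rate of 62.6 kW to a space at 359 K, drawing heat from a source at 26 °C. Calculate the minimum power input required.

Ẇ_in ≈ 10.4 kW

T_C = 26 °C → 26 + 273.15 = 299.15 K.
For a reversible heat pump, COP_HP = T_H/(T_H − T_C) = 359.00/59.85 = 5.9983.
W = Q_H/COP_HP = 62.6/5.9983 = 10.4 kW.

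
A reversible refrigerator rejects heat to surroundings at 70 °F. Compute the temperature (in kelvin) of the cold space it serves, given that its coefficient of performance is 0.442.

T_C ≈ 90.2 K

T_H = 70 °F → (70 − 32) × 5/9 = 21.11 °C = 294.26 K.
COP_R = T_C/(T_H − T_C) ⇒ T_C = T_H·COP_R/(1 + COP_R) = 294.26 × 0.442/(1 + 0.442) = 90.2 K.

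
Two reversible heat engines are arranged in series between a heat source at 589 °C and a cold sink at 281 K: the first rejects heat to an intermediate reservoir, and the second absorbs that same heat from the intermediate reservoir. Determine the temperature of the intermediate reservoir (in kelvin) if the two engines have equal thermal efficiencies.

T_m ≈ 492 K

T_H = 589 °C → 589 + 273.15 = 862.15 K.
Equal efficiencies require 1 − T_m/T_H = 1 − T_C/T_m, i.e. T_m/T_H = T_C/T_m, so T_m = √(T_H·T_C) = √(862.15 × 281.00) = 492 K.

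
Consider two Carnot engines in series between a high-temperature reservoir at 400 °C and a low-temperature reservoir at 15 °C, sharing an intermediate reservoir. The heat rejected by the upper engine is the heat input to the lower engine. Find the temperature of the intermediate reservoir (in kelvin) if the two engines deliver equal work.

T_H = 400 °C → 400 + 273.15 = 673.15 K.
T_C = 15 °C → 15 + 273.15 = 288.15 K.
For reversible stages Q_m = Q_H·(T_m/T_H). Setting W₁ = Q_H(1 − T_m/T_H) equal to W₂ = Q_m(1 − T_C/T_m) = Q_H·(T_m − T_C)/T_H gives T_H − T_m = T_m − T_C, so T_m = (T_H + T_C)/2 = (673.15 + 288.15)/2 = 480.6 K.

T_m ≈ 480.6 K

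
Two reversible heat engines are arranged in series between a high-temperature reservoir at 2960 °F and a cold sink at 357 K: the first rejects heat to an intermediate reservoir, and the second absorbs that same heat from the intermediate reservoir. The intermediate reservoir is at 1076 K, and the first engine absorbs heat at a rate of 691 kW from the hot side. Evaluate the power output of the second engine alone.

Ẇ₂ ≈ 262 kW

T_H = 2960 °F → (2960 − 32) × 5/9 = 1626.67 °C = 1899.82 K.
Heat entering the second stage: Q_m = Q_H·(T_m/T_H) = 691 × 1076.00/1899.82 = 391 kW.
Second-stage efficiency η₂ = 1 − T_C/T_m = 1 − 357.00/1076.00 = 0.6682, so W₂ = η₂·Q_m = 262 kW.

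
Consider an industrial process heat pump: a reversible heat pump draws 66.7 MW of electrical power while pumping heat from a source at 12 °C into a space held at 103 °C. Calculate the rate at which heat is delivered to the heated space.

T_H = 103 °C → 103 + 273.15 = 376.15 K.
T_C = 12 °C → 12 + 273.15 = 285.15 K.
COP_HP = T_H/(T_H − T_C) = 376.15/91.00 = 4.1335.
Q_H = COP_HP · W = 4.1335 × 66.7 = 276 MW.

Q̇_H ≈ 276 MW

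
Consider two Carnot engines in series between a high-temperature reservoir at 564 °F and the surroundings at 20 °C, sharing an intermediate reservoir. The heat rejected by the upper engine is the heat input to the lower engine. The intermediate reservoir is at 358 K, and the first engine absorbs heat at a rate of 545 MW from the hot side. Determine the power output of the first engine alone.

T_H = 564 °F → (564 − 32) × 5/9 = 295.56 °C = 568.71 K.
T_C = 20 °C → 20 + 273.15 = 293.15 K.
First-stage efficiency η₁ = 1 − T_m/T_H = 1 − 358.00/568.71 = 0.3705.
W₁ = η₁·Q_H = 0.3705 × 545 = 202 MW.

Ẇ₁ ≈ 202 MW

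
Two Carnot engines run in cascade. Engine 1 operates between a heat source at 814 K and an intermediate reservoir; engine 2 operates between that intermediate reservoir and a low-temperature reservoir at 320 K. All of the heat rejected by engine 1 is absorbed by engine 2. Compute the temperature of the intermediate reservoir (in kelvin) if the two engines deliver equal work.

For reversible stages Q_m = Q_H·(T_m/T_H). Setting W₁ = Q_H(1 − T_m/T_H) equal to W₂ = Q_m(1 − T_C/T_m) = Q_H·(T_m − T_C)/T_H gives T_H − T_m = T_m − T_C, so T_m = (T_H + T_C)/2 = (814.00 + 320.00)/2 = 567 K.

T_m ≈ 567 K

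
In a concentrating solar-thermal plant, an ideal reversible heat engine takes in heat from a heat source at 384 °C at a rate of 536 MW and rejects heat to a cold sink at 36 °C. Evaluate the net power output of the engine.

Ẇ ≈ 284 MW

T_H = 384 °C → 384 + 273.15 = 657.15 K.
T_C = 36 °C → 36 + 273.15 = 309.15 K.
For a reversible engine, η = 1 − T_C/T_H = 1 − 309.15/657.15 = 0.5296.
W = η·Q_H = 0.5296 × 536 = 284 MW.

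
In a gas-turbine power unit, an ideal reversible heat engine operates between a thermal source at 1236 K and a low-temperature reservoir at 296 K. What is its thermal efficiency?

The Carnot efficiency is η = 1 − T_C/T_H = 1 − 296.00/1236.00 = 0.7605.

η ≈ 0.7605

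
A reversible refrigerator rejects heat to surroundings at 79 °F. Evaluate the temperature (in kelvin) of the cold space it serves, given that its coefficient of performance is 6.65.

T_C ≈ 260.1 K

T_H = 79 °F → (79 − 32) × 5/9 = 26.11 °C = 299.26 K.
COP_R = T_C/(T_H − T_C) ⇒ T_C = T_H·COP_R/(1 + COP_R) = 299.26 × 6.65/(1 + 6.65) = 260.1 K.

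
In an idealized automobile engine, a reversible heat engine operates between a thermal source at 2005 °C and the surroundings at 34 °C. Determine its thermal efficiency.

η ≈ 0.8652

T_H = 2005 °C → 2005 + 273.15 = 2278.15 K.
T_C = 34 °C → 34 + 273.15 = 307.15 K.
For a reversible engine, η = 1 − T_C/T_H = 1 − 307.15/2278.15 = 0.8652.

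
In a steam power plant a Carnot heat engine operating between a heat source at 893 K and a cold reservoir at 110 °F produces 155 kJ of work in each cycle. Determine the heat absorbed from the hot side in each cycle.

T_C = 110 °F → (110 − 32) × 5/9 = 43.33 °C = 316.48 K.
Since the cycle is reversible, η = 1 − T_C/T_H = 1 − 316.48/893.00 = 0.6456.
Q_H = W/η = 155/0.6456 = 240.1 kJ.

Q_H ≈ 240.1 kJ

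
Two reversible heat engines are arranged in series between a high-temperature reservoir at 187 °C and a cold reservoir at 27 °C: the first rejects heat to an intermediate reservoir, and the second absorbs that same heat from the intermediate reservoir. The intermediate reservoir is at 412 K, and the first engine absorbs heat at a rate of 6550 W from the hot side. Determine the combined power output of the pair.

T_H = 187 °C → 187 + 273.15 = 460.15 K.
T_C = 27 °C → 27 + 273.15 = 300.15 K.
Two reversible stages in series are equivalent to a single Carnot engine between T_H and T_C, so η_total = 1 − T_C/T_H = 1 − 300.15/460.15 = 0.3477.
W_total = η_total · Q_H = 0.3477 × 6550 = 2280 W.

Ẇ_total ≈ 2280 W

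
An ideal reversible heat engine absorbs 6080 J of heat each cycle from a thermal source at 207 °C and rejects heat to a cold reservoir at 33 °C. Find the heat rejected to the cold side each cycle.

T_H = 207 °C → 207 + 273.15 = 480.15 K.
T_C = 33 °C → 33 + 273.15 = 306.15 K.
Carnot efficiency: η = 1 − T_C/T_H = 1 − 306.15/480.15 = 0.3624.
For a reversible cycle Q_C/Q_H = T_C/T_H, so Q_C = 6080 × 306.15/480.15 = 3877 J.

Q_C ≈ 3877 J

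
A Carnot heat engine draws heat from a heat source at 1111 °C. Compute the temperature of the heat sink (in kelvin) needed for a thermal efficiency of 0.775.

T_C ≈ 311.4 K

T_H = 1111 °C → 1111 + 273.15 = 1384.15 K.
From η = 1 − T_C/T_H, T_C = T_H·(1 − η) = 1384.15 × (1 − 0.775) = 311.4 K.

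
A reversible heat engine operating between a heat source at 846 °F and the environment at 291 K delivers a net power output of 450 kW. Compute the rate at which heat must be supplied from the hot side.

Q̇_H ≈ 751 kW

T_H = 846 °F → (846 − 32) × 5/9 = 452.22 °C = 725.37 K.
For a reversible engine, η = 1 − T_C/T_H = 1 − 291.00/725.37 = 0.5988.
Q_H = W/η = 450/0.5988 = 751 kW.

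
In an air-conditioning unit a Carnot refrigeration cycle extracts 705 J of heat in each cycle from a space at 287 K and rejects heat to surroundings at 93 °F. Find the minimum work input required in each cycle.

T_H = 93 °F → (93 − 32) × 5/9 = 33.89 °C = 307.04 K.
The reversible coefficient of performance is COP_R = T_C/(T_H − T_C) = 287.00/20.04 = 14.3222.
W = Q_C/COP_R = 705/14.3222 = 49.2 J.

W_in ≈ 49.2 J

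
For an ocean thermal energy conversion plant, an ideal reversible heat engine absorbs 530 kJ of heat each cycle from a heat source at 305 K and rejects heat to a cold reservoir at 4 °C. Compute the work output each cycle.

W ≈ 48.40 kJ

T_C = 4 °C → 4 + 273.15 = 277.15 K.
Since the cycle is reversible, η = 1 − T_C/T_H = 1 − 277.15/305.00 = 0.0913.
W = η·Q_H = 0.0913 × 530 = 48.40 kJ.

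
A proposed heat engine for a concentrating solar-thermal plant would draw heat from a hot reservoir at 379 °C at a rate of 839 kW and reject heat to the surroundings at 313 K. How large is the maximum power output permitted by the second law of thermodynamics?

T_H = 379 °C → 379 + 273.15 = 652.15 K.
The second-law ceiling is the Carnot efficiency, η_max = 1 − T_C/T_H = 1 − 313.00/652.15 = 0.5200.
W_max = η_max · Q_H = 0.5200 × 839 = 436.3 kW.

Ẇ_max ≈ 436.3 kW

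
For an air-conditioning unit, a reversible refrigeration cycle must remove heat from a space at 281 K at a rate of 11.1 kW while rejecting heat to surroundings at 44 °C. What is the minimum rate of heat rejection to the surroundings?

T_H = 44 °C → 44 + 273.15 = 317.15 K.
For a reversible cycle Q_H/Q_C = T_H/T_C, so Q_H = Q_C·T_H/T_C = 11.1 × 317.15/281.00 = 12.5 kW.

Q̇_H ≈ 12.5 kW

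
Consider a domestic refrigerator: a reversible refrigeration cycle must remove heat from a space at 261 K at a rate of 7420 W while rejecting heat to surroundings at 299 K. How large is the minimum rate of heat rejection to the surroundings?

For a reversible cycle Q_H/Q_C = T_H/T_C, so Q_H = Q_C·T_H/T_C = 7420 × 299.00/261.00 = 8500 W.

Q̇_H ≈ 8500 W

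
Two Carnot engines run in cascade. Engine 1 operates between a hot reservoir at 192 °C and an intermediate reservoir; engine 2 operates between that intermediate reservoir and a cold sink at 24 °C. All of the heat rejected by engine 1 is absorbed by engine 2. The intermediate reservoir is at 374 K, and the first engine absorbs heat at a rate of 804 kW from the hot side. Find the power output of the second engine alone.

Ẇ₂ ≈ 133 kW

T_H = 192 °C → 192 + 273.15 = 465.15 K.
T_C = 24 °C → 24 + 273.15 = 297.15 K.
Heat entering the second stage: Q_m = Q_H·(T_m/T_H) = 804 × 374.00/465.15 = 646 kW.
Second-stage efficiency η₂ = 1 − T_C/T_m = 1 − 297.15/374.00 = 0.2055, so W₂ = η₂·Q_m = 133 kW.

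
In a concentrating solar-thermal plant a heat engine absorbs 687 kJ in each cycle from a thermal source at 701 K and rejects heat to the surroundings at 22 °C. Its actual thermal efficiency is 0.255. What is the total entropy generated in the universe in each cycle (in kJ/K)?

T_C = 22 °C → 22 + 273.15 = 295.15 K.
W = η·Q_H = 0.255 × 687 = 175.2 kJ, so Q_C = Q_H − W = 511.8 kJ.
Entropy balance on the reservoirs: −Q_H/T_H = -0.9800 kJ/K, +Q_C/T_C = 1.734 kJ/K.
ΔS_univ = −Q_H/T_H + Q_C/T_C = 0.7541 kJ/K (> 0, since η = 0.255 < η_Carnot = 0.579).

ΔS_univ ≈ 0.7541 kJ/K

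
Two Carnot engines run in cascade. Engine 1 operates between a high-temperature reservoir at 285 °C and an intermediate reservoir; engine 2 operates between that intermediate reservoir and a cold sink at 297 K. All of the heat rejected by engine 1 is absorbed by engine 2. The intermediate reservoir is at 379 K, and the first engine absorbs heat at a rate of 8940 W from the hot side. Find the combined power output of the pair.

T_H = 285 °C → 285 + 273.15 = 558.15 K.
Two reversible stages in series are equivalent to a single Carnot engine between T_H and T_C, so η_total = 1 − T_C/T_H = 1 − 297.00/558.15 = 0.4679.
W_total = η_total · Q_H = 0.4679 × 8940 = 4180 W.

Ẇ_total ≈ 4180 W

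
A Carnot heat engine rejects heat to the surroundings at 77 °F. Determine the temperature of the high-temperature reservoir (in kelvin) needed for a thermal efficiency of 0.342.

T_C = 77 °F → (77 − 32) × 5/9 = 25.00 °C = 298.15 K.
From η = 1 − T_C/T_H, solving for T_H gives T_H = T_C/(1 − η) = 298.15/(1 − 0.342) = 453.1 K.

T_H ≈ 453.1 K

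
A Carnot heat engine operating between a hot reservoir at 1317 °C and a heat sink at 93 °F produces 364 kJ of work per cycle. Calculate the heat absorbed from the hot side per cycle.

Q_H ≈ 451 kJ

T_H = 1317 °C → 1317 + 273.15 = 1590.15 K.
T_C = 93 °F → (93 − 32) × 5/9 = 33.89 °C = 307.04 K.
Carnot efficiency: η = 1 − T_C/T_H = 1 − 307.04/1590.15 = 0.8069.
Q_H = W/η = 364/0.8069 = 451 kJ.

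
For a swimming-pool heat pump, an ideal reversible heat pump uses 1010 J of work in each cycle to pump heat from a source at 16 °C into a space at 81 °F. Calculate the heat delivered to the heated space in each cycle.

T_H = 81 °F → (81 − 32) × 5/9 = 27.22 °C = 300.37 K.
T_C = 16 °C → 16 + 273.15 = 289.15 K.
The Carnot heat-pump COP is COP_HP = T_H/(T_H − T_C) = 300.37/11.22 = 26.7658.
Q_H = COP_HP · W = 26.7658 × 1010 = 27000 J.

Q_H ≈ 27000 J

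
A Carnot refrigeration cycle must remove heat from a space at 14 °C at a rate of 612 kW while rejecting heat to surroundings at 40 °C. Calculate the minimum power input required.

Ẇ_in ≈ 55.4 kW

T_H = 40 °C → 40 + 273.15 = 313.15 K.
T_C = 14 °C → 14 + 273.15 = 287.15 K.
Carnot COP: COP_R = T_C/(T_H − T_C) = 287.15/26.00 = 11.0442.
W = Q_C/COP_R = 612/11.0442 = 55.4 kW.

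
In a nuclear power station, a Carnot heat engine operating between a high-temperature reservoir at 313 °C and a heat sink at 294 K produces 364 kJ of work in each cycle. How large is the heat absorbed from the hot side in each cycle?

Q_H ≈ 730 kJ

T_H = 313 °C → 313 + 273.15 = 586.15 K.
For a reversible engine, η = 1 − T_C/T_H = 1 − 294.00/586.15 = 0.4984.
Q_H = W/η = 364/0.4984 = 730 kJ.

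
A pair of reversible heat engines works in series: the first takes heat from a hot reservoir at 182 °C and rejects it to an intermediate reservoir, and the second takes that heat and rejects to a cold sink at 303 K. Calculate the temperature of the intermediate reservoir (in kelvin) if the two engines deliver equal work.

T_m ≈ 379 K

T_H = 182 °C → 182 + 273.15 = 455.15 K.
For reversible stages Q_m = Q_H·(T_m/T_H). Setting W₁ = Q_H(1 − T_m/T_H) equal to W₂ = Q_m(1 − T_C/T_m) = Q_H·(T_m − T_C)/T_H gives T_H − T_m = T_m − T_C, so T_m = (T_H + T_C)/2 = (455.15 + 303.00)/2 = 379 K.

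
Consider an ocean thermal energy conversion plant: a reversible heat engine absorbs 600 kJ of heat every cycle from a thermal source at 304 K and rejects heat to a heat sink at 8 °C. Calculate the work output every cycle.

W ≈ 45.10 kJ

T_C = 8 °C → 8 + 273.15 = 281.15 K.
η_rev = 1 − T_C/T_H = 1 − 281.15/304.00 = 0.0752.
W = η·Q_H = 0.0752 × 600 = 45.10 kJ.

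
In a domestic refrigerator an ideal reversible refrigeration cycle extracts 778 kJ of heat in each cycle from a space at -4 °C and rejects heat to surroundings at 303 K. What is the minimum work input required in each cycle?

W_in ≈ 97.85 kJ

T_C = -4 °C → -4 + 273.15 = 269.15 K.
For a reversible refrigerator, COP_R = T_C/(T_H − T_C) = 269.15/33.85 = 7.9513.
W = Q_C/COP_R = 778/7.9513 = 97.85 kJ.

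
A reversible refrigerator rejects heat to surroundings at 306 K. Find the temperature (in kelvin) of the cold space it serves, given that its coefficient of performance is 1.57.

T_C ≈ 186.9 K

COP_R = T_C/(T_H − T_C) ⇒ T_C = T_H·COP_R/(1 + COP_R) = 306.00 × 1.57/(1 + 1.57) = 186.9 K.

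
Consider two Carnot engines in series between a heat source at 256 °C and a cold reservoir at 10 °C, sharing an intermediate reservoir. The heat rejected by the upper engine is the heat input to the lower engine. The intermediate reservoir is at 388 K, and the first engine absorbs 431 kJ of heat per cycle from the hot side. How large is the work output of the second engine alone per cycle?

W₂ ≈ 85.4 kJ

T_H = 256 °C → 256 + 273.15 = 529.15 K.
T_C = 10 °C → 10 + 273.15 = 283.15 K.
Heat entering the second stage: Q_m = Q_H·(T_m/T_H) = 431 × 388.00/529.15 = 316 kJ.
Second-stage efficiency η₂ = 1 − T_C/T_m = 1 − 283.15/388.00 = 0.2702, so W₂ = η₂·Q_m = 85.4 kJ.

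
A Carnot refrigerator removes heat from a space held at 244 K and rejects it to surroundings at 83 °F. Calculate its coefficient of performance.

T_H = 83 °F → (83 − 32) × 5/9 = 28.33 °C = 301.48 K.
For a reversible refrigerator, COP_R = T_C/(T_H − T_C) = 244.00/(301.48 − 244.00) = 4.245.

COP_R ≈ 4.245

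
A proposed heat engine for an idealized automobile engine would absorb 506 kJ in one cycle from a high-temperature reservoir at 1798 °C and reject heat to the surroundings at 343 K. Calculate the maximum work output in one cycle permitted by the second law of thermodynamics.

T_H = 1798 °C → 1798 + 273.15 = 2071.15 K.
The upper bound on efficiency is η_max = 1 − T_C/T_H = 1 − 343.00/2071.15 = 0.8344.
W_max = η_max · Q_H = 0.8344 × 506 = 422 kJ.

W_max ≈ 422 kJ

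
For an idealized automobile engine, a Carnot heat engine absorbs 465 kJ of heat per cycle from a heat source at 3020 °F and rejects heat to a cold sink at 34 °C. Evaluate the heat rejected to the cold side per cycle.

T_H = 3020 °F → (3020 − 32) × 5/9 = 1660.00 °C = 1933.15 K.
T_C = 34 °C → 34 + 273.15 = 307.15 K.
The Carnot efficiency is η = 1 − T_C/T_H = 1 − 307.15/1933.15 = 0.8411.
For a reversible cycle Q_C/Q_H = T_C/T_H, so Q_C = 465 × 307.15/1933.15 = 73.88 kJ.

Q_C ≈ 73.88 kJ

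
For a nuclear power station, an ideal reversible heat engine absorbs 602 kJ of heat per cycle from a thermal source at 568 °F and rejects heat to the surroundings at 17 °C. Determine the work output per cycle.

W ≈ 296 kJ

T_H = 568 °F → (568 − 32) × 5/9 = 297.78 °C = 570.93 K.
T_C = 17 °C → 17 + 273.15 = 290.15 K.
Since the cycle is reversible, η = 1 − T_C/T_H = 1 − 290.15/570.93 = 0.4918.
W = η·Q_H = 0.4918 × 602 = 296 kJ.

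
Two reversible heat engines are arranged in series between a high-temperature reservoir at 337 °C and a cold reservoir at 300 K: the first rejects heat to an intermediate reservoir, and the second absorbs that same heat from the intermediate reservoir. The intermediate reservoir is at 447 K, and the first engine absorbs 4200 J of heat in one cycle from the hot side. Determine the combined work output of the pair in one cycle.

W_total ≈ 2135 J

T_H = 337 °C → 337 + 273.15 = 610.15 K.
Two reversible stages in series are equivalent to a single Carnot engine between T_H and T_C, so η_total = 1 − T_C/T_H = 1 − 300.00/610.15 = 0.5083.
W_total = η_total · Q_H = 0.5083 × 4200 = 2135 J.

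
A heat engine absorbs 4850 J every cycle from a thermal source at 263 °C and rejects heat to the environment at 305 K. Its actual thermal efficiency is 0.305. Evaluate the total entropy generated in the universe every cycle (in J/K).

ΔS_univ ≈ 2.01 J/K

T_H = 263 °C → 263 + 273.15 = 536.15 K.
W = η·Q_H = 0.305 × 4850 = 1479 J, so Q_C = Q_H − W = 3371 J.
The hot reservoir loses entropy Q_H/T_H = 4850/536.15 = 9.046 J/K; the cold reservoir gains Q_C/T_C = 3371/305.00 = 11.05 J/K.
ΔS_univ = −Q_H/T_H + Q_C/T_C = 2.01 J/K (> 0, since η = 0.305 < η_Carnot = 0.431).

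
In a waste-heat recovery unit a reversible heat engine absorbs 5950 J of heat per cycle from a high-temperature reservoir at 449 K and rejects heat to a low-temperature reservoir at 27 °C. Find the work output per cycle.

W ≈ 1970 J

T_C = 27 °C → 27 + 273.15 = 300.15 K.
Carnot efficiency: η = 1 − T_C/T_H = 1 − 300.15/449.00 = 0.3315.
W = η·Q_H = 0.3315 × 5950 = 1970 J.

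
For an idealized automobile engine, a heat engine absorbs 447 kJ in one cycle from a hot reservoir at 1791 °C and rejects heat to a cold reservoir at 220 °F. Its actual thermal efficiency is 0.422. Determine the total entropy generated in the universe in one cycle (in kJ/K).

T_H = 1791 °C → 1791 + 273.15 = 2064.15 K.
T_C = 220 °F → (220 − 32) × 5/9 = 104.44 °C = 377.59 K.
W = η·Q_H = 0.422 × 447 = 188.6 kJ, so Q_C = Q_H − W = 258.4 kJ.
Entropy balance on the reservoirs: −Q_H/T_H = -0.2166 kJ/K, +Q_C/T_C = 0.6842 kJ/K.
ΔS_univ = −Q_H/T_H + Q_C/T_C = 0.4677 kJ/K (> 0, since η = 0.422 < η_Carnot = 0.817).

ΔS_univ ≈ 0.4677 kJ/K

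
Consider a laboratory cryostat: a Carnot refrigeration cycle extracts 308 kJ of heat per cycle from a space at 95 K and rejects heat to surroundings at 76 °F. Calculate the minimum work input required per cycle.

T_H = 76 °F → (76 − 32) × 5/9 = 24.44 °C = 297.59 K.
For a reversible refrigerator, COP_R = T_C/(T_H − T_C) = 95.00/202.59 = 0.4689.
W = Q_C/COP_R = 308/0.4689 = 656.8 kJ.

W_in ≈ 656.8 kJ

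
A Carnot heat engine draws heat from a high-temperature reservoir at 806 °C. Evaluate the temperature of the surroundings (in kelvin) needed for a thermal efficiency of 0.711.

T_H = 806 °C → 806 + 273.15 = 1079.15 K.
From η = 1 − T_C/T_H, T_C = T_H·(1 − η) = 1079.15 × (1 − 0.711) = 312 K.

T_C ≈ 312 K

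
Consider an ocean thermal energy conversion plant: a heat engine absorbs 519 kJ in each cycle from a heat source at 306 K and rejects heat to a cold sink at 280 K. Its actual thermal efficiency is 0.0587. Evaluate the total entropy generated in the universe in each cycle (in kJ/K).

W = η·Q_H = 0.0587 × 519 = 30.47 kJ, so Q_C = Q_H − W = 488.5 kJ.
Reservoir entropy changes: ΔS_H = −Q_H/T_H = −519/306.00 = -1.696 kJ/K and ΔS_C = +Q_C/T_C = 488.5/280.00 = 1.745 kJ/K.
ΔS_univ = −Q_H/T_H + Q_C/T_C = 0.0487 kJ/K (> 0, since η = 0.0587 < η_Carnot = 0.085).

ΔS_univ ≈ 0.0487 kJ/K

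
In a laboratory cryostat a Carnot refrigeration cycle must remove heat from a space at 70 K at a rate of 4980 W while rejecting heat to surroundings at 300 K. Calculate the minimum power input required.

Ẇ_in ≈ 16400 W

The reversible coefficient of performance is COP_R = T_C/(T_H − T_C) = 70.00/230.00 = 0.3043.
W = Q_C/COP_R = 4980/0.3043 = 16400 W.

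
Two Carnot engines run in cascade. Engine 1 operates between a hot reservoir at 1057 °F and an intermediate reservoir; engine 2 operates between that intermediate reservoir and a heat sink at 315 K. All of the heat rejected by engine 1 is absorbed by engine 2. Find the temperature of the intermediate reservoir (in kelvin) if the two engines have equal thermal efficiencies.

T_m ≈ 515 K

T_H = 1057 °F → (1057 − 32) × 5/9 = 569.44 °C = 842.59 K.
Equal efficiencies require 1 − T_m/T_H = 1 − T_C/T_m, i.e. T_m/T_H = T_C/T_m, so T_m = √(T_H·T_C) = √(842.59 × 315.00) = 515 K.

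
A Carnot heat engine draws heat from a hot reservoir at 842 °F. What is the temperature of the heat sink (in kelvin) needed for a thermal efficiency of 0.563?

T_H = 842 °F → (842 − 32) × 5/9 = 450.00 °C = 723.15 K.
From η = 1 − T_C/T_H, T_C = T_H·(1 − η) = 723.15 × (1 − 0.563) = 316 K.

T_C ≈ 316 K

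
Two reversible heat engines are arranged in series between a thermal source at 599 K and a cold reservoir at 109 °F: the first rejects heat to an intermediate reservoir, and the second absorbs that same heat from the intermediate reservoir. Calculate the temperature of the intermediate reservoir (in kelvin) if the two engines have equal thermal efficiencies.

T_m ≈ 435.0 K

T_C = 109 °F → (109 − 32) × 5/9 = 42.78 °C = 315.93 K.
Equal efficiencies require 1 − T_m/T_H = 1 − T_C/T_m, i.e. T_m/T_H = T_C/T_m, so T_m = √(T_H·T_C) = √(599.00 × 315.93) = 435.0 K.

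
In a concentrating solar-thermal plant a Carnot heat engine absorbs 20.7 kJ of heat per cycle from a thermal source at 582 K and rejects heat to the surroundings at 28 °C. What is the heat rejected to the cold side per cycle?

Q_C ≈ 10.7 kJ

T_C = 28 °C → 28 + 273.15 = 301.15 K.
Carnot efficiency: η = 1 − T_C/T_H = 1 − 301.15/582.00 = 0.4826.
For a reversible cycle Q_C/Q_H = T_C/T_H, so Q_C = 20.7 × 301.15/582.00 = 10.7 kJ.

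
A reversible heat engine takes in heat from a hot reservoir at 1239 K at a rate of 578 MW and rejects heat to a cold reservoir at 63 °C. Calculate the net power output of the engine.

T_C = 63 °C → 63 + 273.15 = 336.15 K.
η_rev = 1 − T_C/T_H = 1 − 336.15/1239.00 = 0.7287.
W = η·Q_H = 0.7287 × 578 = 421.2 MW.

Ẇ ≈ 421.2 MW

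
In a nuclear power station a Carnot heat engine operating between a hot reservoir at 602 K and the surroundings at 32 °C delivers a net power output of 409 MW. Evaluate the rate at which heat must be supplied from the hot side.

Q̇_H ≈ 829 MW

T_C = 32 °C → 32 + 273.15 = 305.15 K.
η_rev = 1 − T_C/T_H = 1 − 305.15/602.00 = 0.4931.
Q_H = W/η = 409/0.4931 = 829 MW.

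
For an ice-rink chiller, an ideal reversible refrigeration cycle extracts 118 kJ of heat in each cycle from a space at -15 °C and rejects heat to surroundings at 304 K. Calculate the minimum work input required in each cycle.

T_C = -15 °C → -15 + 273.15 = 258.15 K.
Carnot COP: COP_R = T_C/(T_H − T_C) = 258.15/45.85 = 5.6303.
W = Q_C/COP_R = 118/5.6303 = 21.0 kJ.

W_in ≈ 21.0 kJ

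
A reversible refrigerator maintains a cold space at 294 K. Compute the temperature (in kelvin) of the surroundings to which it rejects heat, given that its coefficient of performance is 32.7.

COP_R = T_C/(T_H − T_C) ⇒ T_H = T_C·(1 + 1/COP_R) = 294.00 × (1 + 1/32.7) = 303 K.

T_H ≈ 303 K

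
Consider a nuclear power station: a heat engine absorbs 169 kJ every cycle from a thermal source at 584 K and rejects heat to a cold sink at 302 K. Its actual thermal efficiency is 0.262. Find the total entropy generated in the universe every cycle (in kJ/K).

ΔS_univ ≈ 0.124 kJ/K

W = η·Q_H = 0.262 × 169 = 44.28 kJ, so Q_C = Q_H − W = 124.7 kJ.
Entropy balance on the reservoirs: −Q_H/T_H = -0.2894 kJ/K, +Q_C/T_C = 0.4130 kJ/K.
ΔS_univ = −Q_H/T_H + Q_C/T_C = 0.124 kJ/K (> 0, since η = 0.262 < η_Carnot = 0.483).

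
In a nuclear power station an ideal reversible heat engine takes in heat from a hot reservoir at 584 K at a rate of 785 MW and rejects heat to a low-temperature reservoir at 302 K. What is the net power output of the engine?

Ẇ ≈ 379.1 MW

For a reversible engine, η = 1 − T_C/T_H = 1 − 302.00/584.00 = 0.4829.
W = η·Q_H = 0.4829 × 785 = 379.1 MW.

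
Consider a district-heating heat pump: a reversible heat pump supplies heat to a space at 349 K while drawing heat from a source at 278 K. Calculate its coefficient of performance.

COP_HP ≈ 4.92

For a reversible heat pump, COP_HP = T_H/(T_H − T_C) = 349.00/(349.00 − 278.00) = 4.92.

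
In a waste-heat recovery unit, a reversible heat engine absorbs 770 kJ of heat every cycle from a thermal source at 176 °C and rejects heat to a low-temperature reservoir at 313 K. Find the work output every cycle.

W ≈ 233.4 kJ

T_H = 176 °C → 176 + 273.15 = 449.15 K.
For a reversible engine, η = 1 − T_C/T_H = 1 − 313.00/449.15 = 0.3031.
W = η·Q_H = 0.3031 × 770 = 233.4 kJ.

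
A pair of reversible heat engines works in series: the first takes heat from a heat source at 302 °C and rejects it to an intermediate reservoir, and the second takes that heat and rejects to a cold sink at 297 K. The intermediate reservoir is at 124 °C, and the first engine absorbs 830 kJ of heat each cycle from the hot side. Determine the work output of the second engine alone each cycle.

T_H = 302 °C → 302 + 273.15 = 575.15 K.
T_m = 124 °C → 124 + 273.15 = 397.15 K.
Heat entering the second stage: Q_m = Q_H·(T_m/T_H) = 830 × 397.15/575.15 = 573 kJ.
Second-stage efficiency η₂ = 1 − T_C/T_m = 1 − 297.00/397.15 = 0.2522, so W₂ = η₂·Q_m = 145 kJ.

W₂ ≈ 145 kJ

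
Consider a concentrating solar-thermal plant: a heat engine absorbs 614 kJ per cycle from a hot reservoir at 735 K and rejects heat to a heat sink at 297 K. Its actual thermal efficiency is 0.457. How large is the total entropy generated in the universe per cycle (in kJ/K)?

ΔS_univ ≈ 0.2872 kJ/K

W = η·Q_H = 0.457 × 614 = 280.6 kJ, so Q_C = Q_H − W = 333.4 kJ.
Entropy balance on the reservoirs: −Q_H/T_H = -0.8354 kJ/K, +Q_C/T_C = 1.123 kJ/K.
ΔS_univ = −Q_H/T_H + Q_C/T_C = 0.2872 kJ/K (> 0, since η = 0.457 < η_Carnot = 0.596).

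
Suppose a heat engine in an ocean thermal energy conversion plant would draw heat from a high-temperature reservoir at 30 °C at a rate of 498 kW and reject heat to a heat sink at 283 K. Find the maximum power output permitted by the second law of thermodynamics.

Ẇ_max ≈ 33.1 kW

T_H = 30 °C → 30 + 273.15 = 303.15 K.
By the Carnot theorem, η_max = 1 − T_C/T_H = 1 − 283.00/303.15 = 0.0665.
W_max = η_max · Q_H = 0.0665 × 498 = 33.1 kW.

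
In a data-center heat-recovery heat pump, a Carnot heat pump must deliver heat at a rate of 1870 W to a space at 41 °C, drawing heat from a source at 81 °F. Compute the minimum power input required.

Ẇ_in ≈ 82.01 W

T_H = 41 °C → 41 + 273.15 = 314.15 K.
T_C = 81 °F → (81 − 32) × 5/9 = 27.22 °C = 300.37 K.
For a reversible heat pump, COP_HP = T_H/(T_H − T_C) = 314.15/13.78 = 22.8012.
W = Q_H/COP_HP = 1870/22.8012 = 82.01 W.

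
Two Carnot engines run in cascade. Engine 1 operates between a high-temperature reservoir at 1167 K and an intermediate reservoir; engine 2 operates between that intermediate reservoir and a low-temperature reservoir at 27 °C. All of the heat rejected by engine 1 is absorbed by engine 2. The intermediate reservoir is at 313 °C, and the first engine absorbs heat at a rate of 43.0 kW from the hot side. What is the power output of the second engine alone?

T_C = 27 °C → 27 + 273.15 = 300.15 K.
T_m = 313 °C → 313 + 273.15 = 586.15 K.
Heat entering the second stage: Q_m = Q_H·(T_m/T_H) = 43.0 × 586.15/1167.00 = 21.6 kW.
Second-stage efficiency η₂ = 1 − T_C/T_m = 1 − 300.15/586.15 = 0.4879, so W₂ = η₂·Q_m = 10.5 kW.

Ẇ₂ ≈ 10.5 kW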